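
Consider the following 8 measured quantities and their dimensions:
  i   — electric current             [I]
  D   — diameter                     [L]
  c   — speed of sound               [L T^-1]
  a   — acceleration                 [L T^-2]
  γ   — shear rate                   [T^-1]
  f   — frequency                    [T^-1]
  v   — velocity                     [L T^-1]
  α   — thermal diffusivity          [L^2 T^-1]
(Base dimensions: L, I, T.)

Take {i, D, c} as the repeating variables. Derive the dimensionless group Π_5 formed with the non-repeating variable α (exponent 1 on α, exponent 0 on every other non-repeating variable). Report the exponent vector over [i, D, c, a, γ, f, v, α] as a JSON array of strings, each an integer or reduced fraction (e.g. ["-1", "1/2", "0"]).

Dimensional matrix (L×I×T by i×D×c×a×γ×f×v×α):
  L: [ 0  1  1  1  0  0  1  2]
  I: [ 1  0  0  0  0  0  0  0]
  T: [ 0  0 -1 -2 -1 -1 -1 -1]
Row reduction gives pivot columns i,D,c; rank = 3
Pivot set = {i,D,c}, free = {a,γ,f,v,α}
RREF:
  r0: [   1    0    0    0    0    0    0    0]
  r1: [   0    1    0   -1   -1   -1    0    1]
  r2: [   0    0    1    2    1    1    1    1]
Fix exponent of α at 1, a at 0, γ at 0, f at 0, v at 0; solve each RREF row for its pivot's exponent:
  r0: exp(i) + (0)·1 = 0 ⇒ exp(i) = 0
  r1: exp(D) + (1)·1 = 0 ⇒ exp(D) = -1
  r2: exp(c) + (1)·1 = 0 ⇒ exp(c) = -1
Π_5 = D^-1 · c^-1 · α

["0", "-1", "-1", "0", "0", "0", "0", "1"]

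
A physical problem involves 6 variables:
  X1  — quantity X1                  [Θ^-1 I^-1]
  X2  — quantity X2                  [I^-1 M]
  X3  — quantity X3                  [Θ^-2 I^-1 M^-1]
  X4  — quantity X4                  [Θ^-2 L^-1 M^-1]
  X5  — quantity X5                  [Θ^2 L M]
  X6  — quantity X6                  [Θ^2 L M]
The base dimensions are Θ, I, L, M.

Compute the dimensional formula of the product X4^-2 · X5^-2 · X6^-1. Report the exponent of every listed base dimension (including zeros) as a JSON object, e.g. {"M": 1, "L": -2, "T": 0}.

{"Θ": -2, "I": 0, "L": -1, "M": -1}

Write exponents as rows Θ,I,L,M / cols X1,X2,X3,X4,X5,X6:
  Θ: [-1  0 -2 -2  2  2]
  I: [-1 -1 -1  0  0  0]
  L: [ 0  0  0 -1  1  1]
  M: [ 0  1 -1 -1  1  1]
  [Θ]: (-2)·-2+(-2)·2+(-1)·2 = -2
  [I]: (-2)·0+(-2)·0+(-1)·0 = 0
  [L]: (-2)·-1+(-2)·1+(-1)·1 = -1
  [M]: (-2)·-1+(-2)·1+(-1)·1 = -1
⇒ Θ^-2 L^-1 M^-1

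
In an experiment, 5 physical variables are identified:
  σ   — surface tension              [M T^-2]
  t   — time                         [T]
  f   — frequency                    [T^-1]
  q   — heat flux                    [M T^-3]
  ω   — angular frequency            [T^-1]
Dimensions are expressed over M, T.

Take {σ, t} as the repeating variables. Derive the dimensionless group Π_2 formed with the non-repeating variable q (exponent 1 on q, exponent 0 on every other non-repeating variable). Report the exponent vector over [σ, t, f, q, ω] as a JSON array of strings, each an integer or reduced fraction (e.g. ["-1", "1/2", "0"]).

Write exponents as rows M,T / cols σ,t,f,q,ω:
  M: [ 1  0  0  1  0]
  T: [-2  1 -1 -3 -1]
RREF → pivots at {σ,t} ⇒ r = 2
Pivot set = {σ,t}, free = {f,q,ω}
RREF:
  r0: [   1    0    0    1    0]
  r1: [   0    1   -1   -1   -1]
Fix exponent of q at 1, f at 0, ω at 0; solve each RREF row for its pivot's exponent:
  r0: exp(σ) + (1)·1 = 0 ⇒ exp(σ) = -1
  r1: exp(t) + (-1)·1 = 0 ⇒ exp(t) = 1
Π_2 = σ^-1 · t · q

["-1", "1", "0", "1", "0"]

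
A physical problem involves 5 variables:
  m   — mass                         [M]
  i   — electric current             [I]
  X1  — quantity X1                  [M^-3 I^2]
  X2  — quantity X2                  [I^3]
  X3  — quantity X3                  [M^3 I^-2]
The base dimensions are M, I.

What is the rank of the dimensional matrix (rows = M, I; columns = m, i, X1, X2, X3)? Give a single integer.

Dimensional matrix (M×I by m×i×X1×X2×X3):
  M: [ 1  0 -3  0  3]
  I: [ 0  1  2  3 -2]
Echelon form has 2 nonzero rows (pivots: m,i)

2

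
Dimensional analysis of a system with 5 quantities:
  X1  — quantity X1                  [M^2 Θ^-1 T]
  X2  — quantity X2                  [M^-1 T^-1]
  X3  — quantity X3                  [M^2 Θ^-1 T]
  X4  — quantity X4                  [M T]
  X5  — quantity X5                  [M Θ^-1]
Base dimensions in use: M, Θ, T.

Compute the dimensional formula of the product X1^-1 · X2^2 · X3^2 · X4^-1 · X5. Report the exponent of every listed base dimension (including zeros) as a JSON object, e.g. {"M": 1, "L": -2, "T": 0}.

Exponent matrix [M,Θ,T] × [X1,X2,X3,X4,X5]:
  M: [ 2 -1  2  1  1]
  Θ: [-1  0 -1  0 -1]
  T: [ 1 -1  1  1  0]
  [M]: (-1)·2+(2)·-1+(2)·2+(-1)·1+(1)·1 = 0
  [Θ]: (-1)·-1+(2)·0+(2)·-1+(-1)·0+(1)·-1 = -2
  [T]: (-1)·1+(2)·-1+(2)·1+(-1)·1+(1)·0 = -2
⇒ Θ^-2 T^-2

{"M": 0, "Θ": -2, "T": -2}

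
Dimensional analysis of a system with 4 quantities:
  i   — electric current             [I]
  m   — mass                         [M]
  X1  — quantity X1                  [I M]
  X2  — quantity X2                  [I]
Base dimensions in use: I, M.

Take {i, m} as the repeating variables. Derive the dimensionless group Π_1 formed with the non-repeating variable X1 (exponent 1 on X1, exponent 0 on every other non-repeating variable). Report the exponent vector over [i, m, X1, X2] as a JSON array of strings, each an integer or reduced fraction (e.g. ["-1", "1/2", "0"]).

["-1", "-1", "1", "0"]

Exponent matrix [I,M] × [i,m,X1,X2]:
  I: [ 1  0  1  1]
  M: [ 0  1  1  0]
Echelon form has 2 nonzero rows (pivots: i,m)
Repeat: i,m; free: X1,X2
RREF:
  r0: [   1    0    1    1]
  r1: [   0    1    1    0]
Fix exponent of X1 at 1, X2 at 0; solve each RREF row for its pivot's exponent:
  r0: exp(i) + (1)·1 = 0 ⇒ exp(i) = -1
  r1: exp(m) + (1)·1 = 0 ⇒ exp(m) = -1
Π_1 = i^-1 · m^-1 · X1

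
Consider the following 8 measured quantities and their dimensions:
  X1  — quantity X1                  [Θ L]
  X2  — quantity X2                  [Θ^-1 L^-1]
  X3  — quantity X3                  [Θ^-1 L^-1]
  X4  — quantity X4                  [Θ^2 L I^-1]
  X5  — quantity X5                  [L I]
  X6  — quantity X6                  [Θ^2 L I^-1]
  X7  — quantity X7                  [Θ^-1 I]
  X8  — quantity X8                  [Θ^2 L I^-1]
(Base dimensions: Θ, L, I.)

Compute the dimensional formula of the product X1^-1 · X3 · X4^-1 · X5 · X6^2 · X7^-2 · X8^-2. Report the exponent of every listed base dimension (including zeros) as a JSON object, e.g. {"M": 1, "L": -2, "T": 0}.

{"Θ": -2, "L": -2, "I": 0}

Exponent matrix [Θ,L,I] × [X1,X2,X3,X4,X5,X6,X7,X8]:
  Θ: [ 1 -1 -1  2  0  2 -1  2]
  L: [ 1 -1 -1  1  1  1  0  1]
  I: [ 0  0  0 -1  1 -1  1 -1]
  [Θ]: (-1)·1+(1)·-1+(-1)·2+(1)·0+(2)·2+(-2)·-1+(-2)·2 = -2
  [L]: (-1)·1+(1)·-1+(-1)·1+(1)·1+(2)·1+(-2)·0+(-2)·1 = -2
  [I]: (-1)·0+(1)·0+(-1)·-1+(1)·1+(2)·-1+(-2)·1+(-2)·-1 = 0
⇒ Θ^-2 L^-2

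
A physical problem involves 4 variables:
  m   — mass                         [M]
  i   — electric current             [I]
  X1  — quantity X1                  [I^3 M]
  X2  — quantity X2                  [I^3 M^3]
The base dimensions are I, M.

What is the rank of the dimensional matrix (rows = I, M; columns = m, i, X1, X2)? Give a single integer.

Write exponents as rows I,M / cols m,i,X1,X2:
  I: [ 0  1  3  3]
  M: [ 1  0  1  3]
RREF → pivots at {m,i} ⇒ r = 2

2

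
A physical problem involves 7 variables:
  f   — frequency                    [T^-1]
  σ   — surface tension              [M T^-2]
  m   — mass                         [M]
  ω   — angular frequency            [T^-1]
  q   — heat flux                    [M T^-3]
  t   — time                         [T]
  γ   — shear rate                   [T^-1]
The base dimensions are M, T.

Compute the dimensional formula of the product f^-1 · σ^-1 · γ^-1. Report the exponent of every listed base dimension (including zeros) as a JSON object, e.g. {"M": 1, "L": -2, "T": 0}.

Exponent matrix [M,T] × [f,σ,m,ω,q,t,γ]:
  M: [ 0  1  1  0  1  0  0]
  T: [-1 -2  0 -1 -3  1 -1]
  [M]: (-1)·0+(-1)·1+(-1)·0 = -1
  [T]: (-1)·-1+(-1)·-2+(-1)·-1 = 4
⇒ M^-1 T^4

{"M": -1, "T": 4}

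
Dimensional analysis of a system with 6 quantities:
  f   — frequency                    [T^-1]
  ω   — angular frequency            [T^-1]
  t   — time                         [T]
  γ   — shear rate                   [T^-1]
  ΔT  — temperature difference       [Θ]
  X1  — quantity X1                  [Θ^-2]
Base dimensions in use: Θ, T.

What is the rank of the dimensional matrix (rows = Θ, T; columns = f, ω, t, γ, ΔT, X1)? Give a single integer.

2

Write exponents as rows Θ,T / cols f,ω,t,γ,ΔT,X1:
  Θ: [ 0  0  0  0  1 -2]
  T: [-1 -1  1 -1  0  0]
RREF → pivots at {f,ΔT} ⇒ r = 2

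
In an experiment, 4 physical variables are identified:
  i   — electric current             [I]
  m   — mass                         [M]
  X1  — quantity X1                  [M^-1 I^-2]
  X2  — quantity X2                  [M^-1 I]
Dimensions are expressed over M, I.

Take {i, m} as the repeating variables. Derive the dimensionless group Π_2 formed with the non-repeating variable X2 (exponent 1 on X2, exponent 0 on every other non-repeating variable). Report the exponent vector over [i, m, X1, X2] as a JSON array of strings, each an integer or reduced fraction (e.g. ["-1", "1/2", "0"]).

Dimensional matrix (M×I by i×m×X1×X2):
  M: [ 0  1 -1 -1]
  I: [ 1  0 -2  1]
RREF → pivots at {i,m} ⇒ r = 2
Repeat: i,m; free: X1,X2
RREF:
  r0: [   1    0   -2    1]
  r1: [   0    1   -1   -1]
Fix exponent of X2 at 1, X1 at 0; solve each RREF row for its pivot's exponent:
  r0: exp(i) + (1)·1 = 0 ⇒ exp(i) = -1
  r1: exp(m) + (-1)·1 = 0 ⇒ exp(m) = 1
Π_2 = i^-1 · m · X2

["-1", "1", "0", "1"]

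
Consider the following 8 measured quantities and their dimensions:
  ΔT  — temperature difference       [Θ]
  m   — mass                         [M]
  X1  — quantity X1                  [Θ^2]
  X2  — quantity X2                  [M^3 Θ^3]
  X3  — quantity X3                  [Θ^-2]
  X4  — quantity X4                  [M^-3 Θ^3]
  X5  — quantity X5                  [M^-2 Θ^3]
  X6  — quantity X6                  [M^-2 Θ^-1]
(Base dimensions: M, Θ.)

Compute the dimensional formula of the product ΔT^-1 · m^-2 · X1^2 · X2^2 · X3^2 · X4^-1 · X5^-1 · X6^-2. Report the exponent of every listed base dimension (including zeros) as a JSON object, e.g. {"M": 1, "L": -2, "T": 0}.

Write exponents as rows M,Θ / cols ΔT,m,X1,X2,X3,X4,X5,X6:
  M: [ 0  1  0  3  0 -3 -2 -2]
  Θ: [ 1  0  2  3 -2  3  3 -1]
  [M]: (-1)·0+(-2)·1+(2)·0+(2)·3+(2)·0+(-1)·-3+(-1)·-2+(-2)·-2 = 13
  [Θ]: (-1)·1+(-2)·0+(2)·2+(2)·3+(2)·-2+(-1)·3+(-1)·3+(-2)·-1 = 1
⇒ M^13 Θ

{"M": 13, "Θ": 1}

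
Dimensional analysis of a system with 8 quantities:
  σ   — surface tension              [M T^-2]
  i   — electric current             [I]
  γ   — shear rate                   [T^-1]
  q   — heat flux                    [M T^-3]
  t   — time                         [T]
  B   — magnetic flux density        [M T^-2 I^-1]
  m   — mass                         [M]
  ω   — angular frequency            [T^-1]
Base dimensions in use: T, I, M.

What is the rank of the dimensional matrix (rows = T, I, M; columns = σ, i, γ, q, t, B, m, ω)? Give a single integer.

Dimensional matrix (T×I×M by σ×i×γ×q×t×B×m×ω):
  T: [-2  0 -1 -3  1 -2  0 -1]
  I: [ 0  1  0  0  0 -1  0  0]
  M: [ 1  0  0  1  0  1  1  0]
Echelon form has 3 nonzero rows (pivots: σ,i,γ)

3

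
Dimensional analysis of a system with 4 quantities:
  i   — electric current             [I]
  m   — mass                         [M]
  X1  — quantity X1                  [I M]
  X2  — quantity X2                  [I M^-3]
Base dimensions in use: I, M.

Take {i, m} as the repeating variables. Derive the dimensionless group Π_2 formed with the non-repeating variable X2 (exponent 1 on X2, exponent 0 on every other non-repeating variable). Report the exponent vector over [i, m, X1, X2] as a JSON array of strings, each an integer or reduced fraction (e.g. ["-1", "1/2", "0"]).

Write exponents as rows I,M / cols i,m,X1,X2:
  I: [ 1  0  1  1]
  M: [ 0  1  1 -3]
Echelon form has 2 nonzero rows (pivots: i,m)
Pivot set = {i,m}, free = {X1,X2}
RREF:
  r0: [   1    0    1    1]
  r1: [   0    1    1   -3]
Fix exponent of X2 at 1, X1 at 0; solve each RREF row for its pivot's exponent:
  r0: exp(i) + (1)·1 = 0 ⇒ exp(i) = -1
  r1: exp(m) + (-3)·1 = 0 ⇒ exp(m) = 3
Π_2 = i^-1 · m^3 · X2

["-1", "3", "0", "1"]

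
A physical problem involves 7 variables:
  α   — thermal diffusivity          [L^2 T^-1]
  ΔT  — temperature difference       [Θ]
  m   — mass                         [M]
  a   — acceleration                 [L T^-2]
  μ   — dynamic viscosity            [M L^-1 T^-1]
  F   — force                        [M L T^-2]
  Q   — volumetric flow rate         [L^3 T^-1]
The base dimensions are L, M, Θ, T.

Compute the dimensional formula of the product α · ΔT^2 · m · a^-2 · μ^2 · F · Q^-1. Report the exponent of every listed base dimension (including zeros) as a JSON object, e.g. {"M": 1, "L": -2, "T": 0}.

{"L": -4, "M": 4, "Θ": 2, "T": 0}

Dimensional matrix (L×M×Θ×T by α×ΔT×m×a×μ×F×Q):
  L: [ 2  0  0  1 -1  1  3]
  M: [ 0  0  1  0  1  1  0]
  Θ: [ 0  1  0  0  0  0  0]
  T: [-1  0  0 -2 -1 -2 -1]
  [L]: (1)·2+(2)·0+(1)·0+(-2)·1+(2)·-1+(1)·1+(-1)·3 = -4
  [M]: (1)·0+(2)·0+(1)·1+(-2)·0+(2)·1+(1)·1+(-1)·0 = 4
  [Θ]: (1)·0+(2)·1+(1)·0+(-2)·0+(2)·0+(1)·0+(-1)·0 = 2
  [T]: (1)·-1+(2)·0+(1)·0+(-2)·-2+(2)·-1+(1)·-2+(-1)·-1 = 0
⇒ L^-4 M^4 Θ^2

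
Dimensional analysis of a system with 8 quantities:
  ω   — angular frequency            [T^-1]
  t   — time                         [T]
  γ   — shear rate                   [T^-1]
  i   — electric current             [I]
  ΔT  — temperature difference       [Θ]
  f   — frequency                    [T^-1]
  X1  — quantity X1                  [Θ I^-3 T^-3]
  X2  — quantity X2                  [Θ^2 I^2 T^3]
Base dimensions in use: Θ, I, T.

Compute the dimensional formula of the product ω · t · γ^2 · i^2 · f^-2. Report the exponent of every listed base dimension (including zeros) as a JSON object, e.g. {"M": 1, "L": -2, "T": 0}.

Write exponents as rows Θ,I,T / cols ω,t,γ,i,ΔT,f,X1,X2:
  Θ: [ 0  0  0  0  1  0  1  2]
  I: [ 0  0  0  1  0  0 -3  2]
  T: [-1  1 -1  0  0 -1 -3  3]
  [Θ]: (1)·0+(1)·0+(2)·0+(2)·0+(-2)·0 = 0
  [I]: (1)·0+(1)·0+(2)·0+(2)·1+(-2)·0 = 2
  [T]: (1)·-1+(1)·1+(2)·-1+(2)·0+(-2)·-1 = 0
⇒ I^2

{"Θ": 0, "I": 2, "T": 0}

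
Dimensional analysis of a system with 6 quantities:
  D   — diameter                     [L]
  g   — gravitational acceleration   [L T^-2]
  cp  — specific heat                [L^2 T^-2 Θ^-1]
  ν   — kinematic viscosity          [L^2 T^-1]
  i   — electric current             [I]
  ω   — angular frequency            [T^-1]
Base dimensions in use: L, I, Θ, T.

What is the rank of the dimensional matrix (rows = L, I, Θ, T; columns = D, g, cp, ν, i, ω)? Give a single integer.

4

Exponent matrix [L,I,Θ,T] × [D,g,cp,ν,i,ω]:
  L: [ 1  1  2  2  0  0]
  I: [ 0  0  0  0  1  0]
  Θ: [ 0  0 -1  0  0  0]
  T: [ 0 -2 -2 -1  0 -1]
Echelon form has 4 nonzero rows (pivots: D,g,cp,i)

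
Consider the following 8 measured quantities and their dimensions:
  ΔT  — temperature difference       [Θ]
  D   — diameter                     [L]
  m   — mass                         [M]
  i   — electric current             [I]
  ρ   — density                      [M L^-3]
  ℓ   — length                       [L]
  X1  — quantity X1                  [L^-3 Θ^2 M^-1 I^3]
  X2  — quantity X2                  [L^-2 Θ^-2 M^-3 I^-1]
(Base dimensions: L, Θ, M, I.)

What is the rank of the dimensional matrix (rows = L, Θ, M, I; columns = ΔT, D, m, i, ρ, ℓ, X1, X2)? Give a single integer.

4

Dimensional matrix (L×Θ×M×I by ΔT×D×m×i×ρ×ℓ×X1×X2):
  L: [ 0  1  0  0 -3  1 -3 -2]
  Θ: [ 1  0  0  0  0  0  2 -2]
  M: [ 0  0  1  0  1  0 -1 -3]
  I: [ 0  0  0  1  0  0  3 -1]
Echelon form has 4 nonzero rows (pivots: ΔT,D,m,i)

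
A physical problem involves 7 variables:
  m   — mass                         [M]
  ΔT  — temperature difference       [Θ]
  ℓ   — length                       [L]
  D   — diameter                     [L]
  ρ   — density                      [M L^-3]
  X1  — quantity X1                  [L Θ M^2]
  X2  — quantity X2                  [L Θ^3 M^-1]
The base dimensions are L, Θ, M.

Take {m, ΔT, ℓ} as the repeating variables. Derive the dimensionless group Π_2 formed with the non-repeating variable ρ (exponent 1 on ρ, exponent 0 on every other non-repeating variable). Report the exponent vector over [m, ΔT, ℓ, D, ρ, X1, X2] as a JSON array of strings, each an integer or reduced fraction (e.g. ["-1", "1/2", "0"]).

Write exponents as rows L,Θ,M / cols m,ΔT,ℓ,D,ρ,X1,X2:
  L: [ 0  0  1  1 -3  1  1]
  Θ: [ 0  1  0  0  0  1  3]
  M: [ 1  0  0  0  1  2 -1]
Echelon form has 3 nonzero rows (pivots: m,ΔT,ℓ)
Repeat: m,ΔT,ℓ; free: D,ρ,X1,X2
RREF:
  r0: [   1    0    0    0    1    2   -1]
  r1: [   0    1    0    0    0    1    3]
  r2: [   0    0    1    1   -3    1    1]
Fix exponent of ρ at 1, D at 0, X1 at 0, X2 at 0; solve each RREF row for its pivot's exponent:
  r0: exp(m) + (1)·1 = 0 ⇒ exp(m) = -1
  r1: exp(ΔT) + (0)·1 = 0 ⇒ exp(ΔT) = 0
  r2: exp(ℓ) + (-3)·1 = 0 ⇒ exp(ℓ) = 3
Π_2 = m^-1 · ℓ^3 · ρ

["-1", "0", "3", "0", "1", "0", "0"]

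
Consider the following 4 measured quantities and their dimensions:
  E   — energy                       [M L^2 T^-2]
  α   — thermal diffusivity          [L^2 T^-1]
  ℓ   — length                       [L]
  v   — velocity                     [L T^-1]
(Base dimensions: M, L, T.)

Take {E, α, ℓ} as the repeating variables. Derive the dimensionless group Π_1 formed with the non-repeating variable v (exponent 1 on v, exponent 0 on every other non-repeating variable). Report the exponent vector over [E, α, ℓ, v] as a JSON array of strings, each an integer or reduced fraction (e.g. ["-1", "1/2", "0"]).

["0", "-1", "1", "1"]

Exponent matrix [M,L,T] × [E,α,ℓ,v]:
  M: [ 1  0  0  0]
  L: [ 2  2  1  1]
  T: [-2 -1  0 -1]
Row reduction gives pivot columns E,α,ℓ; rank = 3
Pivot set = {E,α,ℓ}, free = {v}
RREF:
  r0: [   1    0    0    0]
  r1: [   0    1    0    1]
  r2: [   0    0    1   -1]
Fix exponent of v at 1; solve each RREF row for its pivot's exponent:
  r0: exp(E) + (0)·1 = 0 ⇒ exp(E) = 0
  r1: exp(α) + (1)·1 = 0 ⇒ exp(α) = -1
  r2: exp(ℓ) + (-1)·1 = 0 ⇒ exp(ℓ) = 1
Π_1 = α^-1 · ℓ · v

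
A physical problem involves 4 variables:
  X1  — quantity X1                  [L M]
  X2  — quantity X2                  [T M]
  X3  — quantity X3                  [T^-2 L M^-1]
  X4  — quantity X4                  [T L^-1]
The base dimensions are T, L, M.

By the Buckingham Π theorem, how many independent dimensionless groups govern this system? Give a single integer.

Write exponents as rows T,L,M / cols X1,X2,X3,X4:
  T: [ 0  1 -2  1]
  L: [ 1  0  1 -1]
  M: [ 1  1 -1  0]
Echelon form has 2 nonzero rows (pivots: X1,X2)
Π count = n − r = 4 − 2 = 2

2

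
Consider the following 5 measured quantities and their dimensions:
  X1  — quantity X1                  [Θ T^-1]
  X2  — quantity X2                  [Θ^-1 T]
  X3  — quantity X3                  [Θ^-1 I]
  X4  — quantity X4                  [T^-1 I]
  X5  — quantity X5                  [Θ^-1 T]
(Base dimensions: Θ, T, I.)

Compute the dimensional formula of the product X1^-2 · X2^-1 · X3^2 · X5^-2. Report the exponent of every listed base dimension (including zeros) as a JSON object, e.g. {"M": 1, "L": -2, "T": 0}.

Write exponents as rows Θ,T,I / cols X1,X2,X3,X4,X5:
  Θ: [ 1 -1 -1  0 -1]
  T: [-1  1  0 -1  1]
  I: [ 0  0  1  1  0]
  [Θ]: (-2)·1+(-1)·-1+(2)·-1+(-2)·-1 = -1
  [T]: (-2)·-1+(-1)·1+(2)·0+(-2)·1 = -1
  [I]: (-2)·0+(-1)·0+(2)·1+(-2)·0 = 2
⇒ Θ^-1 T^-1 I^2

{"Θ": -1, "T": -1, "I": 2}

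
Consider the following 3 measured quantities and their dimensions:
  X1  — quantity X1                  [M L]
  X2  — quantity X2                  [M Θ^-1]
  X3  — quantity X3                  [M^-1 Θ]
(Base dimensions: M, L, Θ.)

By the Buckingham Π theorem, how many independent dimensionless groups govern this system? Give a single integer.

1

Write exponents as rows M,L,Θ / cols X1,X2,X3:
  M: [ 1  1 -1]
  L: [ 1  0  0]
  Θ: [ 0 -1  1]
RREF → pivots at {X1,X2} ⇒ r = 2
n=3, r=2 ⇒ 1 dimensionless group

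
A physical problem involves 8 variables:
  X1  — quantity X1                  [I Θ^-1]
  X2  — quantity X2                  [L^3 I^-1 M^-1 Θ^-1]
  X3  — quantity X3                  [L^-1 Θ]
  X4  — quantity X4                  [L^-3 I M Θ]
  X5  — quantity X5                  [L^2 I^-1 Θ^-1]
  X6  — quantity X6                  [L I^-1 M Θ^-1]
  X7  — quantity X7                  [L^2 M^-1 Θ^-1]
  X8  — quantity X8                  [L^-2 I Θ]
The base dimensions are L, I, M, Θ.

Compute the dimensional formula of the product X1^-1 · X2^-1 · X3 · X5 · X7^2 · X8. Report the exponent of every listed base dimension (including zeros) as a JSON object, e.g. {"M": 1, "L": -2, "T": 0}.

Exponent matrix [L,I,M,Θ] × [X1,X2,X3,X4,X5,X6,X7,X8]:
  L: [ 0  3 -1 -3  2  1  2 -2]
  I: [ 1 -1  0  1 -1 -1  0  1]
  M: [ 0 -1  0  1  0  1 -1  0]
  Θ: [-1 -1  1  1 -1 -1 -1  1]
  [L]: (-1)·0+(-1)·3+(1)·-1+(1)·2+(2)·2+(1)·-2 = 0
  [I]: (-1)·1+(-1)·-1+(1)·0+(1)·-1+(2)·0+(1)·1 = 0
  [M]: (-1)·0+(-1)·-1+(1)·0+(1)·0+(2)·-1+(1)·0 = -1
  [Θ]: (-1)·-1+(-1)·-1+(1)·1+(1)·-1+(2)·-1+(1)·1 = 1
⇒ M^-1 Θ

{"L": 0, "I": 0, "M": -1, "Θ": 1}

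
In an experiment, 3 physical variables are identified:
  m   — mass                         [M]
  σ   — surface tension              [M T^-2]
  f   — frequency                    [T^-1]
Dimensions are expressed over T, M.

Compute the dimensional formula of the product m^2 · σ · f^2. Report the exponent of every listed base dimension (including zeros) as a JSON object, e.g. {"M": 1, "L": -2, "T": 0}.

{"T": -4, "M": 3}

Write exponents as rows T,M / cols m,σ,f:
  T: [ 0 -2 -1]
  M: [ 1  1  0]
  [T]: (2)·0+(1)·-2+(2)·-1 = -4
  [M]: (2)·1+(1)·1+(2)·0 = 3
⇒ T^-4 M^3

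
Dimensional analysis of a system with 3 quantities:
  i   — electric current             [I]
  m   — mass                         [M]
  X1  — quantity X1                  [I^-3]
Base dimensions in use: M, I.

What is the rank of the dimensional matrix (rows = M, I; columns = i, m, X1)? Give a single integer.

2

Write exponents as rows M,I / cols i,m,X1:
  M: [ 0  1  0]
  I: [ 1  0 -3]
RREF → pivots at {i,m} ⇒ r = 2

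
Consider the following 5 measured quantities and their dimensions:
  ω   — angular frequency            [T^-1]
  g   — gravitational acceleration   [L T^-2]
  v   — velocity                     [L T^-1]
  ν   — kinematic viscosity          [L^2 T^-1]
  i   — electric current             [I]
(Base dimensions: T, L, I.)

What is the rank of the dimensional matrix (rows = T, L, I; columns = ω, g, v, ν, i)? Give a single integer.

Write exponents as rows T,L,I / cols ω,g,v,ν,i:
  T: [-1 -2 -1 -1  0]
  L: [ 0  1  1  2  0]
  I: [ 0  0  0  0  1]
RREF → pivots at {ω,g,i} ⇒ r = 3

3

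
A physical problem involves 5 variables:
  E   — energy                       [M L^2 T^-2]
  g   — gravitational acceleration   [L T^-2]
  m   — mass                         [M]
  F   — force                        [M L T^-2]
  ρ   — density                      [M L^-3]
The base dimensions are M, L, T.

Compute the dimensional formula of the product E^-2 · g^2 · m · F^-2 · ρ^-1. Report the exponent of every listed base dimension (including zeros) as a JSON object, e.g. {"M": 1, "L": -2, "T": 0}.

Write exponents as rows M,L,T / cols E,g,m,F,ρ:
  M: [ 1  0  1  1  1]
  L: [ 2  1  0  1 -3]
  T: [-2 -2  0 -2  0]
  [M]: (-2)·1+(2)·0+(1)·1+(-2)·1+(-1)·1 = -4
  [L]: (-2)·2+(2)·1+(1)·0+(-2)·1+(-1)·-3 = -1
  [T]: (-2)·-2+(2)·-2+(1)·0+(-2)·-2+(-1)·0 = 4
⇒ M^-4 L^-1 T^4

{"M": -4, "L": -1, "T": 4}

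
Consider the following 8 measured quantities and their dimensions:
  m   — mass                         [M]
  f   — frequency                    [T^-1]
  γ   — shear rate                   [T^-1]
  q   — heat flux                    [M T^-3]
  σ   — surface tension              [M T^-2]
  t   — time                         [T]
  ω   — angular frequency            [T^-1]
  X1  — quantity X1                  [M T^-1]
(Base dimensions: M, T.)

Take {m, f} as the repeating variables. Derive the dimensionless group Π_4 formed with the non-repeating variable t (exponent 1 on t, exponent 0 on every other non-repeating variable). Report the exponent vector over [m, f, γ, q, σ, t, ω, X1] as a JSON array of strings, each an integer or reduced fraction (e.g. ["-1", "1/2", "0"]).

Write exponents as rows M,T / cols m,f,γ,q,σ,t,ω,X1:
  M: [ 1  0  0  1  1  0  0  1]
  T: [ 0 -1 -1 -3 -2  1 -1 -1]
Echelon form has 2 nonzero rows (pivots: m,f)
Repeat: m,f; free: γ,q,σ,t,ω,X1
RREF:
  r0: [   1    0    0    1    1    0    0    1]
  r1: [   0    1    1    3    2   -1    1    1]
Fix exponent of t at 1, γ at 0, q at 0, σ at 0, ω at 0, X1 at 0; solve each RREF row for its pivot's exponent:
  r0: exp(m) + (0)·1 = 0 ⇒ exp(m) = 0
  r1: exp(f) + (-1)·1 = 0 ⇒ exp(f) = 1
Π_4 = f · t

["0", "1", "0", "0", "0", "1", "0", "0"]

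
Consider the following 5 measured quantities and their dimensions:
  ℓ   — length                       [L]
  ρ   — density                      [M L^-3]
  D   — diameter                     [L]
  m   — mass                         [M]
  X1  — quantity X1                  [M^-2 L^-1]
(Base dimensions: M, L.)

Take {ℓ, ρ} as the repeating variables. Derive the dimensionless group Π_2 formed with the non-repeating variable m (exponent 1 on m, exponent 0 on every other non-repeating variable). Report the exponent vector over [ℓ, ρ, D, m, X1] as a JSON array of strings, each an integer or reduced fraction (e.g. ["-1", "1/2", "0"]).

["-3", "-1", "0", "1", "0"]

Dimensional matrix (M×L by ℓ×ρ×D×m×X1):
  M: [ 0  1  0  1 -2]
  L: [ 1 -3  1  0 -1]
RREF → pivots at {ℓ,ρ} ⇒ r = 2
Pivot set = {ℓ,ρ}, free = {D,m,X1}
RREF:
  r0: [   1    0    1    3   -7]
  r1: [   0    1    0    1   -2]
Fix exponent of m at 1, D at 0, X1 at 0; solve each RREF row for its pivot's exponent:
  r0: exp(ℓ) + (3)·1 = 0 ⇒ exp(ℓ) = -3
  r1: exp(ρ) + (1)·1 = 0 ⇒ exp(ρ) = -1
Π_2 = ℓ^-3 · ρ^-1 · m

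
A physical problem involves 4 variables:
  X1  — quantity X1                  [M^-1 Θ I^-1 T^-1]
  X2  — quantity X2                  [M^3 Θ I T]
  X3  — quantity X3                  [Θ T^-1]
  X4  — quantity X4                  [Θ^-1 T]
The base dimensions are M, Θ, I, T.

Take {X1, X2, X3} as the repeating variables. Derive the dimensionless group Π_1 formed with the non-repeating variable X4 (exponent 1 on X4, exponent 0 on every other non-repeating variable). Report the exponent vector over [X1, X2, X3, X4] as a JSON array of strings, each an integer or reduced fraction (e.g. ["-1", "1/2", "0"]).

["0", "0", "1", "1"]

Exponent matrix [M,Θ,I,T] × [X1,X2,X3,X4]:
  M: [-1  3  0  0]
  Θ: [ 1  1  1 -1]
  I: [-1  1  0  0]
  T: [-1  1 -1  1]
Echelon form has 3 nonzero rows (pivots: X1,X2,X3)
Pivot set = {X1,X2,X3}, free = {X4}
RREF:
  r0: [   1    0    0    0]
  r1: [   0    1    0    0]
  r2: [   0    0    1   -1]
  r3: [   0    0    0    0]
Fix exponent of X4 at 1; solve each RREF row for its pivot's exponent:
  r0: exp(X1) + (0)·1 = 0 ⇒ exp(X1) = 0
  r1: exp(X2) + (0)·1 = 0 ⇒ exp(X2) = 0
  r2: exp(X3) + (-1)·1 = 0 ⇒ exp(X3) = 1
Π_1 = X3 · X4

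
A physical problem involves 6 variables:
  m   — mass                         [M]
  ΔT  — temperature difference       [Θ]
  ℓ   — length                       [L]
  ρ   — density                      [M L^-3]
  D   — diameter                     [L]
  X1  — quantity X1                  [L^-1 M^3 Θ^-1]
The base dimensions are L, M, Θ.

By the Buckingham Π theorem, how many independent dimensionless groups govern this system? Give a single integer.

3

Dimensional matrix (L×M×Θ by m×ΔT×ℓ×ρ×D×X1):
  L: [ 0  0  1 -3  1 -1]
  M: [ 1  0  0  1  0  3]
  Θ: [ 0  1  0  0  0 -1]
Row reduction gives pivot columns m,ΔT,ℓ; rank = 3
6 vars − rank 3 = 3 Π groups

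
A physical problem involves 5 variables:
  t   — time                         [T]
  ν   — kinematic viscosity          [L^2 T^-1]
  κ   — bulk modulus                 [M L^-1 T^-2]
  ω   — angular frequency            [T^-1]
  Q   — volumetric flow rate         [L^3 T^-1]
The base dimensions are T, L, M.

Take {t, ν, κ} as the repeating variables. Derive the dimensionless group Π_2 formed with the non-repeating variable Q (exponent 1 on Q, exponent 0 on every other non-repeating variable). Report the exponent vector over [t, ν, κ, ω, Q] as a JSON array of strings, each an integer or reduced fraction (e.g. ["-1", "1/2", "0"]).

Dimensional matrix (T×L×M by t×ν×κ×ω×Q):
  T: [ 1 -1 -2 -1 -1]
  L: [ 0  2 -1  0  3]
  M: [ 0  0  1  0  0]
RREF → pivots at {t,ν,κ} ⇒ r = 3
Pivot set = {t,ν,κ}, free = {ω,Q}
RREF:
  r0: [   1    0    0   -1  1/2]
  r1: [   0    1    0    0  3/2]
  r2: [   0    0    1    0    0]
Fix exponent of Q at 1, ω at 0; solve each RREF row for its pivot's exponent:
  r0: exp(t) + (1/2)·1 = 0 ⇒ exp(t) = -1/2
  r1: exp(ν) + (3/2)·1 = 0 ⇒ exp(ν) = -3/2
  r2: exp(κ) + (0)·1 = 0 ⇒ exp(κ) = 0
Π_2 = t^(-1/2) · ν^(-3/2) · Q

["-1/2", "-3/2", "0", "0", "1"]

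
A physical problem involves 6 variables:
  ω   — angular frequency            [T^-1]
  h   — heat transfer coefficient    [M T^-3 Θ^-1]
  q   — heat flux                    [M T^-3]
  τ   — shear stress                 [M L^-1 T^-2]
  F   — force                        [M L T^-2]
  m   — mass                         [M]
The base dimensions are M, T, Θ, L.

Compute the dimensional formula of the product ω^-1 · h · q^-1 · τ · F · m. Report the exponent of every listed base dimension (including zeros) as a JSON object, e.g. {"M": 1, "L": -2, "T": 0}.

{"M": 3, "T": -3, "Θ": -1, "L": 0}

Dimensional matrix (M×T×Θ×L by ω×h×q×τ×F×m):
  M: [ 0  1  1  1  1  1]
  T: [-1 -3 -3 -2 -2  0]
  Θ: [ 0 -1  0  0  0  0]
  L: [ 0  0  0 -1  1  0]
  [M]: (-1)·0+(1)·1+(-1)·1+(1)·1+(1)·1+(1)·1 = 3
  [T]: (-1)·-1+(1)·-3+(-1)·-3+(1)·-2+(1)·-2+(1)·0 = -3
  [Θ]: (-1)·0+(1)·-1+(-1)·0+(1)·0+(1)·0+(1)·0 = -1
  [L]: (-1)·0+(1)·0+(-1)·0+(1)·-1+(1)·1+(1)·0 = 0
⇒ M^3 T^-3 Θ^-1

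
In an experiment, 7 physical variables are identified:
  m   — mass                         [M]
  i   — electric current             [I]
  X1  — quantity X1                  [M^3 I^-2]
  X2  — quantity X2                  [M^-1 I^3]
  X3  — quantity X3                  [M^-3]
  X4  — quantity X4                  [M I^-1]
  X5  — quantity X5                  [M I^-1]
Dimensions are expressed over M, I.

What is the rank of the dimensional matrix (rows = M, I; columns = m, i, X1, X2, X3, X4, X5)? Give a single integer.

2

Exponent matrix [M,I] × [m,i,X1,X2,X3,X4,X5]:
  M: [ 1  0  3 -1 -3  1  1]
  I: [ 0  1 -2  3  0 -1 -1]
Row reduction gives pivot columns m,i; rank = 2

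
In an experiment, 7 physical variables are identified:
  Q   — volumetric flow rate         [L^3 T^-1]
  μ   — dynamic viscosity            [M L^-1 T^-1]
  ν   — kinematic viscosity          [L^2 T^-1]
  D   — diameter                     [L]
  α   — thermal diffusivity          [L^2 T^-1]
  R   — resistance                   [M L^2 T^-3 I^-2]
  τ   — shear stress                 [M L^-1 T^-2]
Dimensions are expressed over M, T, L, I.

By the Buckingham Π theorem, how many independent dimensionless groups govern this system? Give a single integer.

Exponent matrix [M,T,L,I] × [Q,μ,ν,D,α,R,τ]:
  M: [ 0  1  0  0  0  1  1]
  T: [-1 -1 -1  0 -1 -3 -2]
  L: [ 3 -1  2  1  2  2 -1]
  I: [ 0  0  0  0  0 -2  0]
RREF → pivots at {Q,μ,ν,R} ⇒ r = 4
n=7, r=4 ⇒ 3 dimensionless groups

3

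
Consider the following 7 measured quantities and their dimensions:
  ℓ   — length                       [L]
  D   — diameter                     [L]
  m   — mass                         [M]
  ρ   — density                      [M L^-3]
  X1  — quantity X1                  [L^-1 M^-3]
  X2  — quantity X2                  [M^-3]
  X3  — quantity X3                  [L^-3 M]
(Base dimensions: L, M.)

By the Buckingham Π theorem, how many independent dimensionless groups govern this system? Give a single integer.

5

Write exponents as rows L,M / cols ℓ,D,m,ρ,X1,X2,X3:
  L: [ 1  1  0 -3 -1  0 -3]
  M: [ 0  0  1  1 -3 -3  1]
RREF → pivots at {ℓ,m} ⇒ r = 2
Π count = n − r = 7 − 2 = 5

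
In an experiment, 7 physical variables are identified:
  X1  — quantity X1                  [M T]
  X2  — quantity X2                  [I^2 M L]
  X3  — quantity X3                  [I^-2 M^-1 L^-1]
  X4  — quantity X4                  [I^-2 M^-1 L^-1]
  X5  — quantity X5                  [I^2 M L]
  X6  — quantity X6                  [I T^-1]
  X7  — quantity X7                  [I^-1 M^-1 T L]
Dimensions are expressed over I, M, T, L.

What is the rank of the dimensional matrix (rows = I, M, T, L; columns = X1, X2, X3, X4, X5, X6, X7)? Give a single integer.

Dimensional matrix (I×M×T×L by X1×X2×X3×X4×X5×X6×X7):
  I: [ 0  2 -2 -2  2  1 -1]
  M: [ 1  1 -1 -1  1  0 -1]
  T: [ 1  0  0  0  0 -1  1]
  L: [ 0  1 -1 -1  1  0  1]
Row reduction gives pivot columns X1,X2,X6; rank = 3

3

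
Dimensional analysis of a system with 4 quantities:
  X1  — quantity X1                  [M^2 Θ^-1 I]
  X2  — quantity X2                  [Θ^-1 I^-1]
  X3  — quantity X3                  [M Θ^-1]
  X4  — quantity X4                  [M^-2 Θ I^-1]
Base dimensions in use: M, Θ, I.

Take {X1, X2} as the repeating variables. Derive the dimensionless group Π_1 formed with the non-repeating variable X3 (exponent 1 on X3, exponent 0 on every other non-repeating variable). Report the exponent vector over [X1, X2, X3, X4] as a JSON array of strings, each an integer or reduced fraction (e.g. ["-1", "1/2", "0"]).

["-1/2", "-1/2", "1", "0"]

Exponent matrix [M,Θ,I] × [X1,X2,X3,X4]:
  M: [ 2  0  1 -2]
  Θ: [-1 -1 -1  1]
  I: [ 1 -1  0 -1]
Echelon form has 2 nonzero rows (pivots: X1,X2)
Pivot set = {X1,X2}, free = {X3,X4}
RREF:
  r0: [   1    0  1/2   -1]
  r1: [   0    1  1/2    0]
  r2: [   0    0    0    0]
Fix exponent of X3 at 1, X4 at 0; solve each RREF row for its pivot's exponent:
  r0: exp(X1) + (1/2)·1 = 0 ⇒ exp(X1) = -1/2
  r1: exp(X2) + (1/2)·1 = 0 ⇒ exp(X2) = -1/2
Π_1 = X1^(-1/2) · X2^(-1/2) · X3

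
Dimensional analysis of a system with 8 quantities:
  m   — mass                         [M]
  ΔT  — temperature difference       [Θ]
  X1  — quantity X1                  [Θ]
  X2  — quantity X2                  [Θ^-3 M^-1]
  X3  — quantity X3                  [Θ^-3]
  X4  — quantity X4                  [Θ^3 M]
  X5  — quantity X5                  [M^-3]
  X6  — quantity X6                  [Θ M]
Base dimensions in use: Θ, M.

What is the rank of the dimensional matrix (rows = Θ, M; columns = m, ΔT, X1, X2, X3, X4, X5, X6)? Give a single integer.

Dimensional matrix (Θ×M by m×ΔT×X1×X2×X3×X4×X5×X6):
  Θ: [ 0  1  1 -3 -3  3  0  1]
  M: [ 1  0  0 -1  0  1 -3  1]
Echelon form has 2 nonzero rows (pivots: m,ΔT)

2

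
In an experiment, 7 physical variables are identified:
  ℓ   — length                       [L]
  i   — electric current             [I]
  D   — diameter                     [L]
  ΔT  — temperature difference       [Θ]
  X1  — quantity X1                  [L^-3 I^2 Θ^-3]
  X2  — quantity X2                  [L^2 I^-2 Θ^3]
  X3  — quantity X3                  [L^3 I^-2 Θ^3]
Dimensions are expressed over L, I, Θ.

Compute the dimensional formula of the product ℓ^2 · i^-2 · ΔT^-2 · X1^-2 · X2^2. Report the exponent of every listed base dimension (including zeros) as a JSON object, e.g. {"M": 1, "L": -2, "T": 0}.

Exponent matrix [L,I,Θ] × [ℓ,i,D,ΔT,X1,X2,X3]:
  L: [ 1  0  1  0 -3  2  3]
  I: [ 0  1  0  0  2 -2 -2]
  Θ: [ 0  0  0  1 -3  3  3]
  [L]: (2)·1+(-2)·0+(-2)·0+(-2)·-3+(2)·2 = 12
  [I]: (2)·0+(-2)·1+(-2)·0+(-2)·2+(2)·-2 = -10
  [Θ]: (2)·0+(-2)·0+(-2)·1+(-2)·-3+(2)·3 = 10
⇒ L^12 I^-10 Θ^10

{"L": 12, "I": -10, "Θ": 10}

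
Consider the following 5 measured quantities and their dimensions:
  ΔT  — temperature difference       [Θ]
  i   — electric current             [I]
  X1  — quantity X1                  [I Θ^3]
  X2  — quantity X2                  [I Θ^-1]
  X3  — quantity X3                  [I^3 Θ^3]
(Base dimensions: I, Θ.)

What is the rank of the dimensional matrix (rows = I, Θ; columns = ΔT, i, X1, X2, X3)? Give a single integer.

Dimensional matrix (I×Θ by ΔT×i×X1×X2×X3):
  I: [ 0  1  1  1  3]
  Θ: [ 1  0  3 -1  3]
Echelon form has 2 nonzero rows (pivots: ΔT,i)

2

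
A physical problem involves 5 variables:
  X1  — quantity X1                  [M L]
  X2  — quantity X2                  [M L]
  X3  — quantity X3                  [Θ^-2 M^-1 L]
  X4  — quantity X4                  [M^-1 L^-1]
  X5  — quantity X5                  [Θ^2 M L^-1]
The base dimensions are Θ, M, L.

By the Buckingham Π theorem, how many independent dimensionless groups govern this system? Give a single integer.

3

Dimensional matrix (Θ×M×L by X1×X2×X3×X4×X5):
  Θ: [ 0  0 -2  0  2]
  M: [ 1  1 -1 -1  1]
  L: [ 1  1  1 -1 -1]
Row reduction gives pivot columns X1,X3; rank = 2
Π count = n − r = 5 − 2 = 3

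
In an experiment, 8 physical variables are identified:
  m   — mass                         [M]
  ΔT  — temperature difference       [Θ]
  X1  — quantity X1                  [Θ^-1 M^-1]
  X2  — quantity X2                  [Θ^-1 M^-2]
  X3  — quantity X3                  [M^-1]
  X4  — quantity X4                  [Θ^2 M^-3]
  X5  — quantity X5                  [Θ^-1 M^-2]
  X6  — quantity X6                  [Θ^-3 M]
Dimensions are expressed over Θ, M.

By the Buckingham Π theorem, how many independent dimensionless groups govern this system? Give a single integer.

6

Exponent matrix [Θ,M] × [m,ΔT,X1,X2,X3,X4,X5,X6]:
  Θ: [ 0  1 -1 -1  0  2 -1 -3]
  M: [ 1  0 -1 -2 -1 -3 -2  1]
Row reduction gives pivot columns m,ΔT; rank = 2
n=8, r=2 ⇒ 6 dimensionless groups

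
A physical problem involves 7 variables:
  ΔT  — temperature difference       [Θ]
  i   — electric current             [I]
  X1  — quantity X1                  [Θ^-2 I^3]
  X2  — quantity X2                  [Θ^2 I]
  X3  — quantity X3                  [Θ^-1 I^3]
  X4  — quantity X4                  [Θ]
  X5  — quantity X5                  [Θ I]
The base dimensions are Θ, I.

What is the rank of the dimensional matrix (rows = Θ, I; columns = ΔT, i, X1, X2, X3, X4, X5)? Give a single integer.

2

Dimensional matrix (Θ×I by ΔT×i×X1×X2×X3×X4×X5):
  Θ: [ 1  0 -2  2 -1  1  1]
  I: [ 0  1  3  1  3  0  1]
RREF → pivots at {ΔT,i} ⇒ r = 2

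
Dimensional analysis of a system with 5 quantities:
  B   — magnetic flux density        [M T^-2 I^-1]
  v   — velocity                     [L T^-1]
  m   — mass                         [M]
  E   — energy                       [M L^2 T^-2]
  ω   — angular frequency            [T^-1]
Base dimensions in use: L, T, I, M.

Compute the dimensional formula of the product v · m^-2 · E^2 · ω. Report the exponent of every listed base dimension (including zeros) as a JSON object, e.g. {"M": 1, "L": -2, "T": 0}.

{"L": 5, "T": -6, "I": 0, "M": 0}

Write exponents as rows L,T,I,M / cols B,v,m,E,ω:
  L: [ 0  1  0  2  0]
  T: [-2 -1  0 -2 -1]
  I: [-1  0  0  0  0]
  M: [ 1  0  1  1  0]
  [L]: (1)·1+(-2)·0+(2)·2+(1)·0 = 5
  [T]: (1)·-1+(-2)·0+(2)·-2+(1)·-1 = -6
  [I]: (1)·0+(-2)·0+(2)·0+(1)·0 = 0
  [M]: (1)·0+(-2)·1+(2)·1+(1)·0 = 0
⇒ L^5 T^-6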